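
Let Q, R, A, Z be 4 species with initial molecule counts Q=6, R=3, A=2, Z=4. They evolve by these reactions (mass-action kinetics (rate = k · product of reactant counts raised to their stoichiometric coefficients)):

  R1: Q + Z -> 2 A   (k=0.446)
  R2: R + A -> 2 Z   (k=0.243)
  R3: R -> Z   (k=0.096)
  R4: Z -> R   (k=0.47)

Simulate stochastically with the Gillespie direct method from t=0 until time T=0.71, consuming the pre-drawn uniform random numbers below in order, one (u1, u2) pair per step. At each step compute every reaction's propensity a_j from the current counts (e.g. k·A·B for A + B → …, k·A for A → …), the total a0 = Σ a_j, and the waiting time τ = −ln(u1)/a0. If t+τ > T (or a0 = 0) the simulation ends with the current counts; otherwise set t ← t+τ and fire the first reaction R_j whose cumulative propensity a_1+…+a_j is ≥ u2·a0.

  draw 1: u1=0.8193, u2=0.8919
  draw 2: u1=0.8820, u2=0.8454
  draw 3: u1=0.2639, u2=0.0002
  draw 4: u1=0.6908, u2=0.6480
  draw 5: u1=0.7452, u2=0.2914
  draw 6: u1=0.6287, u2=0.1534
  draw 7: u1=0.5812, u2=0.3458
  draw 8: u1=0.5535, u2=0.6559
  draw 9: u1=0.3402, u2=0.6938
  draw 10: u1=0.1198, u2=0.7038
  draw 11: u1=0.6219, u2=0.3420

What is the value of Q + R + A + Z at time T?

Value at T = 15

Check how each reaction changes W = Q + R + A + Z (weight of products minus weight of reactants):
R1: Q + Z -> 2 A: (1·2) − (1·1 + 1·1) = 2 − 2 = 0
R2: R + A -> 2 Z: (1·2) − (1·1 + 1·1) = 2 − 2 = 0
R3: R -> Z: (1·1) − (1·1) = 1 − 1 = 0
R4: Z -> R: (1·1) − (1·1) = 1 − 1 = 0
Every reaction leaves W unchanged, so W is conserved and no simulation is needed: W(T) = W(0) = 6 + 3 + 2 + 4 = 15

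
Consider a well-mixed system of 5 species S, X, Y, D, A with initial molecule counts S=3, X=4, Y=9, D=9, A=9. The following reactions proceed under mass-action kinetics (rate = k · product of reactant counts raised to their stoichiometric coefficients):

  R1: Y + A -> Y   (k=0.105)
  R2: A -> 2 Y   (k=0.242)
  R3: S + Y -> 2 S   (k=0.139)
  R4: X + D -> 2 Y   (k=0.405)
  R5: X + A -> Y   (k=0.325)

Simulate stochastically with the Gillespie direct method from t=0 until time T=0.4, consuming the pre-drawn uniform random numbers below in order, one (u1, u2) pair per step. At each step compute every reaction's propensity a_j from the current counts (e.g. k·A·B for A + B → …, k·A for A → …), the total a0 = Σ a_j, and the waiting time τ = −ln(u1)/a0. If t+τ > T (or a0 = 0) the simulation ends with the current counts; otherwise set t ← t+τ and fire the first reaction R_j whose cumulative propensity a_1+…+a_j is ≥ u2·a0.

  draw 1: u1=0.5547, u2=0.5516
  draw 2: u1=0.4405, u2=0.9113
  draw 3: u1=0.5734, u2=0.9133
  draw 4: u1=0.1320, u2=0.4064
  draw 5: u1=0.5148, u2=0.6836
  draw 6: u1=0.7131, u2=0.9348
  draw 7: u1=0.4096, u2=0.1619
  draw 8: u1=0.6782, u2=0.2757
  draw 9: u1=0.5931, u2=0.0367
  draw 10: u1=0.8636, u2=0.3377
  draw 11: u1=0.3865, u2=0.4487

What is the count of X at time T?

t=0.000: S=3 X=4 Y=9 D=9 A=9
Draw 1: a1=8.505, a2=2.178, a3=3.753, a4=14.580, a5=11.700, a0=40.716; τ=−ln(0.5547)/40.716=0.014 → t=0.014; u2·a0=0.5516·40.716=22.459; a1+…+a3=14.436 < 22.459 ≤ a1+…+a4=29.016 → R4 fires; S=3 X=3 Y=11 D=8 A=9
Draw 2: a1=10.395, a2=2.178, a3=4.587, a4=9.720, a5=8.775, a0=35.655; τ=−ln(0.4405)/35.655=0.023 → t=0.037; u2·a0=0.9113·35.655=32.492; a1+…+a4=26.880 < 32.492 ≤ a1+…+a5=35.655 → R5 fires; S=3 X=2 Y=12 D=8 A=8
Draw 3: a1=10.080, a2=1.936, a3=5.004, a4=6.480, a5=5.200, a0=28.700; τ=−ln(0.5734)/28.700=0.019 → t=0.057; u2·a0=0.9133·28.700=26.212; a1+…+a4=23.500 < 26.212 ≤ a1+…+a5=28.700 → R5 fires; S=3 X=1 Y=13 D=8 A=7
Draw 4: a1=9.555, a2=1.694, a3=5.421, a4=3.240, a5=2.275, a0=22.185; τ=−ln(0.1320)/22.185=0.091 → t=0.148; u2·a0=0.4064·22.185=9.016 ≤ a1=9.555 → R1 fires; S=3 X=1 Y=13 D=8 A=6
Draw 5: a1=8.190, a2=1.452, a3=5.421, a4=3.240, a5=1.950, a0=20.253; τ=−ln(0.5148)/20.253=0.033 → t=0.181; u2·a0=0.6836·20.253=13.845; a1+a2=9.642 < 13.845 ≤ a1+…+a3=15.063 → R3 fires; S=4 X=1 Y=12 D=8 A=6
Draw 6: a1=7.560, a2=1.452, a3=6.672, a4=3.240, a5=1.950, a0=20.874; τ=−ln(0.7131)/20.874=0.016 → t=0.197; u2·a0=0.9348·20.874=19.513; a1+…+a4=18.924 < 19.513 ≤ a1+…+a5=20.874 → R5 fires; S=4 X=0 Y=13 D=8 A=5
Draw 7: a1=6.825, a2=1.210, a3=7.228, a4=0.000, a5=0.000, a0=15.263; τ=−ln(0.4096)/15.263=0.058 → t=0.256; u2·a0=0.1619·15.263=2.471 ≤ a1=6.825 → R1 fires; S=4 X=0 Y=13 D=8 A=4
Draw 8: a1=5.460, a2=0.968, a3=7.228, a4=0.000, a5=0.000, a0=13.656; τ=−ln(0.6782)/13.656=0.028 → t=0.284; u2·a0=0.2757·13.656=3.765 ≤ a1=5.460 → R1 fires; S=4 X=0 Y=13 D=8 A=3
Draw 9: a1=4.095, a2=0.726, a3=7.228, a4=0.000, a5=0.000, a0=12.049; τ=−ln(0.5931)/12.049=0.043 → t=0.327; u2·a0=0.0367·12.049=0.442 ≤ a1=4.095 → R1 fires; S=4 X=0 Y=13 D=8 A=2
Draw 10: a1=2.730, a2=0.484, a3=7.228, a4=0.000, a5=0.000, a0=10.442; τ=−ln(0.8636)/10.442=0.014 → t=0.341; u2·a0=0.3377·10.442=3.526; a1+a2=3.214 < 3.526 ≤ a1+…+a3=10.442 → R3 fires; S=5 X=0 Y=12 D=8 A=2
Draw 11: a1=2.520, a2=0.484, a3=8.340, a4=0.000, a5=0.000, a0=11.344; τ=−ln(0.3865)/11.344=0.084 → t=0.425 > T=0.4: stop.
Read off X at T=0.4: 0

X at T = 0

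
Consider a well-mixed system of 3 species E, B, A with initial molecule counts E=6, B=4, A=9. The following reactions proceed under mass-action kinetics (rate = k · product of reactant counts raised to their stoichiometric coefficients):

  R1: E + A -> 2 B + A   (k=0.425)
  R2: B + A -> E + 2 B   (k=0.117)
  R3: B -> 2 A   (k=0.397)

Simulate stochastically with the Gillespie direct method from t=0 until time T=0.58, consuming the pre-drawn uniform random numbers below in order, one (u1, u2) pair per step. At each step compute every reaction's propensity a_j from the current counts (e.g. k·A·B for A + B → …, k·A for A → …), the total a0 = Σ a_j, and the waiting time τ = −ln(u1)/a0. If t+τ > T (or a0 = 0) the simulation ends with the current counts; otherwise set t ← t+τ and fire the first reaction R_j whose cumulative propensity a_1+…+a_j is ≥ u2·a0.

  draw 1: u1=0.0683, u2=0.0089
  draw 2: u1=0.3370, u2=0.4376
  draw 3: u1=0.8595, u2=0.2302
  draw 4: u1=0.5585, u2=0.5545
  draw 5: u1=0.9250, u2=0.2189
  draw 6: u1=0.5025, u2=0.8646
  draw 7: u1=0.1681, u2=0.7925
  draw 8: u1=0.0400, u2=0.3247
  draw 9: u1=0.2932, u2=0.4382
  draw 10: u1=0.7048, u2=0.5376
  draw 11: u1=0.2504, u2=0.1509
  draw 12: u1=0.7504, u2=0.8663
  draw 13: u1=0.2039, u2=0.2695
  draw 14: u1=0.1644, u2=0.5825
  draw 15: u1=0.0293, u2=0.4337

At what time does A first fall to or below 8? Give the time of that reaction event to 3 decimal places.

Threshold first reached at t = 0.160

t=0.000: E=6 B=4 A=9
Draw 1: a1=22.950, a2=4.212, a3=1.588, a0=28.750; τ=−ln(0.0683)/28.750=0.093 → t=0.093; u2·a0=0.0089·28.750=0.256 ≤ a1=22.950 → R1 fires; E=5 B=6 A=9
Draw 2: a1=19.125, a2=6.318, a3=2.382, a0=27.825; τ=−ln(0.3370)/27.825=0.039 → t=0.132; u2·a0=0.4376·27.825=12.176 ≤ a1=19.125 → R1 fires; E=4 B=8 A=9
Draw 3: a1=15.300, a2=8.424, a3=3.176, a0=26.900; τ=−ln(0.8595)/26.900=0.006 → t=0.138; u2·a0=0.2302·26.900=6.192 ≤ a1=15.300 → R1 fires; E=3 B=10 A=9
Draw 4: a1=11.475, a2=10.530, a3=3.970, a0=25.975; τ=−ln(0.5585)/25.975=0.022 → t=0.160; u2·a0=0.5545·25.975=14.403; a1=11.475 < 14.403 ≤ a1+a2=22.005 → R2 fires; E=4 B=11 A=8
Draw 5: a1=13.600, a2=10.296, a3=4.367, a0=28.263; τ=−ln(0.9250)/28.263=0.003 → t=0.163; u2·a0=0.2189·28.263=6.187 ≤ a1=13.600 → R1 fires; E=3 B=13 A=8
Draw 6: a1=10.200, a2=12.168, a3=5.161, a0=27.529; τ=−ln(0.5025)/27.529=0.025 → t=0.188; u2·a0=0.8646·27.529=23.802; a1+a2=22.368 < 23.802 ≤ a1+…+a3=27.529 → R3 fires; E=3 B=12 A=10
Draw 7: a1=12.750, a2=14.040, a3=4.764, a0=31.554; τ=−ln(0.1681)/31.554=0.057 → t=0.245; u2·a0=0.7925·31.554=25.007; a1=12.750 < 25.007 ≤ a1+a2=26.790 → R2 fires; E=4 B=13 A=9
Draw 8: a1=15.300, a2=13.689, a3=5.161, a0=34.150; τ=−ln(0.0400)/34.150=0.094 → t=0.339; u2·a0=0.3247·34.150=11.089 ≤ a1=15.300 → R1 fires; E=3 B=15 A=9
Draw 9: a1=11.475, a2=15.795, a3=5.955, a0=33.225; τ=−ln(0.2932)/33.225=0.037 → t=0.376; u2·a0=0.4382·33.225=14.559; a1=11.475 < 14.559 ≤ a1+a2=27.270 → R2 fires; E=4 B=16 A=8
Draw 10: a1=13.600, a2=14.976, a3=6.352, a0=34.928; τ=−ln(0.7048)/34.928=0.010 → t=0.386; u2·a0=0.5376·34.928=18.777; a1=13.600 < 18.777 ≤ a1+a2=28.576 → R2 fires; E=5 B=17 A=7
Draw 11: a1=14.875, a2=13.923, a3=6.749, a0=35.547; τ=−ln(0.2504)/35.547=0.039 → t=0.425; u2·a0=0.1509·35.547=5.364 ≤ a1=14.875 → R1 fires; E=4 B=19 A=7
Draw 12: a1=11.900, a2=15.561, a3=7.543, a0=35.004; τ=−ln(0.7504)/35.004=0.008 → t=0.433; u2·a0=0.8663·35.004=30.324; a1+a2=27.461 < 30.324 ≤ a1+…+a3=35.004 → R3 fires; E=4 B=18 A=9
Draw 13: a1=15.300, a2=18.954, a3=7.146, a0=41.400; τ=−ln(0.2039)/41.400=0.038 → t=0.472; u2·a0=0.2695·41.400=11.157 ≤ a1=15.300 → R1 fires; E=3 B=20 A=9
Draw 14: a1=11.475, a2=21.060, a3=7.940, a0=40.475; τ=−ln(0.1644)/40.475=0.045 → t=0.516; u2·a0=0.5825·40.475=23.577; a1=11.475 < 23.577 ≤ a1+a2=32.535 → R2 fires; E=4 B=21 A=8
Draw 15: a1=13.600, a2=19.656, a3=8.337, a0=41.593; τ=−ln(0.0293)/41.593=0.085 → t=0.601 > T=0.58: stop.
A first becomes ≤ 8 when it reaches 8 at the event at t=0.160.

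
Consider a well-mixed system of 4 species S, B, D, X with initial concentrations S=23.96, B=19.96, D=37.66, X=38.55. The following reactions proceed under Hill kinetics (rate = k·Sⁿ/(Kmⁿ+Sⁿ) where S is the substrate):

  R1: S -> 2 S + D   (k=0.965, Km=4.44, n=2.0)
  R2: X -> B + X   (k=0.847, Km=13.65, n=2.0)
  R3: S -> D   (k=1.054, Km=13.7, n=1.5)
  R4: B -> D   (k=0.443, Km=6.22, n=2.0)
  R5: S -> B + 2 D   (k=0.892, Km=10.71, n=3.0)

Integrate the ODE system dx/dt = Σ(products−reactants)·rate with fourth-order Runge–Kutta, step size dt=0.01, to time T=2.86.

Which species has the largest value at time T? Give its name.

RK4 with dt=0.01: 286 steps to T=2.86. Trajectory (selected grid times):
t=0.00: S=23.96 B=19.96 D=37.66 X=38.55
t=0.32: S=23.76 B=20.33 D=38.85 X=38.55
t=0.64: S=23.56 B=20.71 D=40.03 X=38.55
t=0.95: S=23.37 B=21.07 D=41.18 X=38.55
t=1.27: S=23.18 B=21.44 D=42.36 X=38.55
t=1.59: S=22.99 B=21.80 D=43.54 X=38.55
t=1.91: S=22.80 B=22.17 D=44.71 X=38.55
t=2.22: S=22.61 B=22.53 D=45.85 X=38.55
t=2.54: S=22.42 B=22.90 D=47.03 X=38.55
t=2.86: S=22.23 B=23.26 D=48.20 X=38.55
At T=2.86: S=22.23 B=23.26 D=48.20 X=38.55; the largest is D.

Dominant species at T: D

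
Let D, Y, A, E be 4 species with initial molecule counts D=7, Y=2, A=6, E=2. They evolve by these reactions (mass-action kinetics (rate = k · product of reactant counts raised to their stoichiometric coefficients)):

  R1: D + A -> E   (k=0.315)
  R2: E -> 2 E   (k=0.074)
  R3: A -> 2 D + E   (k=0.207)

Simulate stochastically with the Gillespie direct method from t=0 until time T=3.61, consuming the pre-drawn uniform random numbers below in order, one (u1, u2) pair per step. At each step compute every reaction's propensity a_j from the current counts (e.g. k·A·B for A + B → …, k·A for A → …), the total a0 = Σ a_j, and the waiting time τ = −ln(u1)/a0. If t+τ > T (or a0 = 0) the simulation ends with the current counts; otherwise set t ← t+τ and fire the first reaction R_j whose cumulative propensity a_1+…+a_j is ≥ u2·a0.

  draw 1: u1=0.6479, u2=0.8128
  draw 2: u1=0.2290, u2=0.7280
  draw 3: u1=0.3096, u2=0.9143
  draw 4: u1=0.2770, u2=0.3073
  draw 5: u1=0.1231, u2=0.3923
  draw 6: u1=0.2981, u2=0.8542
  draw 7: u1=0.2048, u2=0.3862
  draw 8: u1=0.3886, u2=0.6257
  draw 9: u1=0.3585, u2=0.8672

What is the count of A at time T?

A at T = 0

t=0.000: D=7 Y=2 A=6 E=2
Draw 1: a1=13.230, a2=0.148, a3=1.242, a0=14.620; τ=−ln(0.6479)/14.620=0.030 → t=0.030; u2·a0=0.8128·14.620=11.883 ≤ a1=13.230 → R1 fires; D=6 Y=2 A=5 E=3
Draw 2: a1=9.450, a2=0.222, a3=1.035, a0=10.707; τ=−ln(0.2290)/10.707=0.138 → t=0.167; u2·a0=0.7280·10.707=7.795 ≤ a1=9.450 → R1 fires; D=5 Y=2 A=4 E=4
Draw 3: a1=6.300, a2=0.296, a3=0.828, a0=7.424; τ=−ln(0.3096)/7.424=0.158 → t=0.325; u2·a0=0.9143·7.424=6.788; a1+a2=6.596 < 6.788 ≤ a1+…+a3=7.424 → R3 fires; D=7 Y=2 A=3 E=5
Draw 4: a1=6.615, a2=0.370, a3=0.621, a0=7.606; τ=−ln(0.2770)/7.606=0.169 → t=0.494; u2·a0=0.3073·7.606=2.337 ≤ a1=6.615 → R1 fires; D=6 Y=2 A=2 E=6
Draw 5: a1=3.780, a2=0.444, a3=0.414, a0=4.638; τ=−ln(0.1231)/4.638=0.452 → t=0.946; u2·a0=0.3923·4.638=1.819 ≤ a1=3.780 → R1 fires; D=5 Y=2 A=1 E=7
Draw 6: a1=1.575, a2=0.518, a3=0.207, a0=2.300; τ=−ln(0.2981)/2.300=0.526 → t=1.472; u2·a0=0.8542·2.300=1.965; a1=1.575 < 1.965 ≤ a1+a2=2.093 → R2 fires; D=5 Y=2 A=1 E=8
Draw 7: a1=1.575, a2=0.592, a3=0.207, a0=2.374; τ=−ln(0.2048)/2.374=0.668 → t=2.140; u2·a0=0.3862·2.374=0.917 ≤ a1=1.575 → R1 fires; D=4 Y=2 A=0 E=9
Draw 8: a1=0.000, a2=0.666, a3=0.000, a0=0.666; τ=−ln(0.3886)/0.666=1.419 → t=3.559; u2·a0=0.6257·0.666=0.417; a1=0.000 < 0.417 ≤ a1+a2=0.666 → R2 fires; D=4 Y=2 A=0 E=10
Draw 9: a1=0.000, a2=0.740, a3=0.000, a0=0.740; τ=−ln(0.3585)/0.740=1.386 → t=4.945 > T=3.61: stop.
Read off A at T=3.61: 0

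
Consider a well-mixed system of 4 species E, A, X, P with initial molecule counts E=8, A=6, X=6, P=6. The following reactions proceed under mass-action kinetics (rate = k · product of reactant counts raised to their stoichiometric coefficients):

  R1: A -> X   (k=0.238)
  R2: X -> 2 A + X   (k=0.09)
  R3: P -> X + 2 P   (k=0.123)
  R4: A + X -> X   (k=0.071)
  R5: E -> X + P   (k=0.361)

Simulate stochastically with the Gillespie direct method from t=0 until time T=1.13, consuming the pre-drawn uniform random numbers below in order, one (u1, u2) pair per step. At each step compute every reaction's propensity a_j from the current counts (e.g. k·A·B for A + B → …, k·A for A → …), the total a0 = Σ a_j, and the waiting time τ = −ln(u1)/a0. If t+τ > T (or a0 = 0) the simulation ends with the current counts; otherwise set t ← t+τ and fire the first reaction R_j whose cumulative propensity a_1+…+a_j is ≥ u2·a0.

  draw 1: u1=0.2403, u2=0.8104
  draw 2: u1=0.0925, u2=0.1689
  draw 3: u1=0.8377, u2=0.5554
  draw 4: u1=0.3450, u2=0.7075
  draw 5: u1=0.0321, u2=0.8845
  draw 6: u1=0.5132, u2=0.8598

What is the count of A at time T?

t=0.000: E=8 A=6 X=6 P=6
Draw 1: a1=1.428, a2=0.540, a3=0.738, a4=2.556, a5=2.888, a0=8.150; τ=−ln(0.2403)/8.150=0.175 → t=0.175; u2·a0=0.8104·8.150=6.605; a1+…+a4=5.262 < 6.605 ≤ a1+…+a5=8.150 → R5 fires; E=7 A=6 X=7 P=7
Draw 2: a1=1.428, a2=0.630, a3=0.861, a4=2.982, a5=2.527, a0=8.428; τ=−ln(0.0925)/8.428=0.282 → t=0.457; u2·a0=0.1689·8.428=1.423 ≤ a1=1.428 → R1 fires; E=7 A=5 X=8 P=7
Draw 3: a1=1.190, a2=0.720, a3=0.861, a4=2.840, a5=2.527, a0=8.138; τ=−ln(0.8377)/8.138=0.022 → t=0.479; u2·a0=0.5554·8.138=4.520; a1+…+a3=2.771 < 4.520 ≤ a1+…+a4=5.611 → R4 fires; E=7 A=4 X=8 P=7
Draw 4: a1=0.952, a2=0.720, a3=0.861, a4=2.272, a5=2.527, a0=7.332; τ=−ln(0.3450)/7.332=0.145 → t=0.624; u2·a0=0.7075·7.332=5.187; a1+…+a4=4.805 < 5.187 ≤ a1+…+a5=7.332 → R5 fires; E=6 A=4 X=9 P=8
Draw 5: a1=0.952, a2=0.810, a3=0.984, a4=2.556, a5=2.166, a0=7.468; τ=−ln(0.0321)/7.468=0.460 → t=1.085; u2·a0=0.8845·7.468=6.605; a1+…+a4=5.302 < 6.605 ≤ a1+…+a5=7.468 → R5 fires; E=5 A=4 X=10 P=9
Draw 6: a1=0.952, a2=0.900, a3=1.107, a4=2.840, a5=1.805, a0=7.604; τ=−ln(0.5132)/7.604=0.088 → t=1.173 > T=1.13: stop.
Read off A at T=1.13: 4

A at T = 4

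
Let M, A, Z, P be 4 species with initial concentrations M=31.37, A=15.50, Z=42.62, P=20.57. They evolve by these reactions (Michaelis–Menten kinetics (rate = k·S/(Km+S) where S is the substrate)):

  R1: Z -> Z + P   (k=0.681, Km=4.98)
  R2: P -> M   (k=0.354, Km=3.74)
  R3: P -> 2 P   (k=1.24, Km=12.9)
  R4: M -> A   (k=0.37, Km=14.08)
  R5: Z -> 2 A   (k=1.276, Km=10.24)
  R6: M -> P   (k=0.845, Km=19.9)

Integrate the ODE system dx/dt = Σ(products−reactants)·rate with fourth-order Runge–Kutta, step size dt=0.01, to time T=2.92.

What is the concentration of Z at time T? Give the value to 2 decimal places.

Z at T = 39.64

RK4 with dt=0.01: 292 steps to T=2.92. Trajectory (selected grid times):
t=0.00: M=31.37 A=15.50 Z=42.62 P=20.57
t=0.32: M=31.22 A=16.24 Z=42.29 P=21.08
t=0.65: M=31.06 A=17.00 Z=41.95 P=21.61
t=0.97: M=30.91 A=17.74 Z=41.62 P=22.12
t=1.30: M=30.76 A=18.50 Z=41.29 P=22.65
t=1.62: M=30.61 A=19.23 Z=40.96 P=23.16
t=1.95: M=30.46 A=19.99 Z=40.62 P=23.69
t=2.27: M=30.32 A=20.72 Z=40.30 P=24.21
t=2.60: M=30.17 A=21.48 Z=39.96 P=24.75
t=2.92: M=30.02 A=22.21 Z=39.64 P=25.27
Read off Z at T=2.92: 39.64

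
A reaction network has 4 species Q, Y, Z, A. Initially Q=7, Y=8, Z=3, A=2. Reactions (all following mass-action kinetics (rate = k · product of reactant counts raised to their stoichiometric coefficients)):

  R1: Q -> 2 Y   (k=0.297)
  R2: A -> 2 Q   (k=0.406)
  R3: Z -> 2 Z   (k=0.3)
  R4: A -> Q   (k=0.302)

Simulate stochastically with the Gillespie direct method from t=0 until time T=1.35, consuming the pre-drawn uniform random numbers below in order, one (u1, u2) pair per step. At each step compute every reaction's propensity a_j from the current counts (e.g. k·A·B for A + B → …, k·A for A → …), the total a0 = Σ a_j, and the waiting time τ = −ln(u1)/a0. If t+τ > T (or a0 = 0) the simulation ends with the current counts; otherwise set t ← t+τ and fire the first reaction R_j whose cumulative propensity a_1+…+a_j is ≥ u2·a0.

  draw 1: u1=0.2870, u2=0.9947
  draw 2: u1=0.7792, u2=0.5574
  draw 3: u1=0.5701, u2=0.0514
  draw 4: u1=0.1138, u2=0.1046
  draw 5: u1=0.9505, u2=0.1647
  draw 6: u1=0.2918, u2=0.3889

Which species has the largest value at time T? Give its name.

t=0.000: Q=7 Y=8 Z=3 A=2
Draw 1: a1=2.079, a2=0.812, a3=0.900, a4=0.604, a0=4.395; τ=−ln(0.2870)/4.395=0.284 → t=0.284; u2·a0=0.9947·4.395=4.372; a1+…+a3=3.791 < 4.372 ≤ a1+…+a4=4.395 → R4 fires; Q=8 Y=8 Z=3 A=1
Draw 2: a1=2.376, a2=0.406, a3=0.900, a4=0.302, a0=3.984; τ=−ln(0.7792)/3.984=0.063 → t=0.347; u2·a0=0.5574·3.984=2.221 ≤ a1=2.376 → R1 fires; Q=7 Y=10 Z=3 A=1
Draw 3: a1=2.079, a2=0.406, a3=0.900, a4=0.302, a0=3.687; τ=−ln(0.5701)/3.687=0.152 → t=0.499; u2·a0=0.0514·3.687=0.190 ≤ a1=2.079 → R1 fires; Q=6 Y=12 Z=3 A=1
Draw 4: a1=1.782, a2=0.406, a3=0.900, a4=0.302, a0=3.390; τ=−ln(0.1138)/3.390=0.641 → t=1.140; u2·a0=0.1046·3.390=0.355 ≤ a1=1.782 → R1 fires; Q=5 Y=14 Z=3 A=1
Draw 5: a1=1.485, a2=0.406, a3=0.900, a4=0.302, a0=3.093; τ=−ln(0.9505)/3.093=0.016 → t=1.157; u2·a0=0.1647·3.093=0.509 ≤ a1=1.485 → R1 fires; Q=4 Y=16 Z=3 A=1
Draw 6: a1=1.188, a2=0.406, a3=0.900, a4=0.302, a0=2.796; τ=−ln(0.2918)/2.796=0.441 → t=1.597 > T=1.35: stop.
At T=1.35: Q=4 Y=16 Z=3 A=1; the largest is Y.

Dominant species at T: Y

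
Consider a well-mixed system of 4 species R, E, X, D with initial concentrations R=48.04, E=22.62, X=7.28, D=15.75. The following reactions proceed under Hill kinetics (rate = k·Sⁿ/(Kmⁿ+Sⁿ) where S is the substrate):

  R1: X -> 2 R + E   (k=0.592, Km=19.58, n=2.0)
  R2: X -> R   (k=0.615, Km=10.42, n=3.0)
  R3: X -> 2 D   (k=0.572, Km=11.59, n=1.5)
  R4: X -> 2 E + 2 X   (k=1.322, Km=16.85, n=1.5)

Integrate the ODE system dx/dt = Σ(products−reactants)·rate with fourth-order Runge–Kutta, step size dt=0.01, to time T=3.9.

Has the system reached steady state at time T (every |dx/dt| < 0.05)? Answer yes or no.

RK4 with dt=0.01: 390 steps to T=3.9. Trajectory (selected grid times):
t=0.00: R=48.04 E=22.62 X=7.28 D=15.75
t=0.43: R=48.17 E=22.90 X=7.23 D=15.91
t=0.87: R=48.30 E=23.19 X=7.17 D=16.08
t=1.30: R=48.42 E=23.46 X=7.12 D=16.24
t=1.73: R=48.54 E=23.74 X=7.07 D=16.40
t=2.17: R=48.67 E=24.01 X=7.02 D=16.56
t=2.60: R=48.79 E=24.28 X=6.97 D=16.72
t=3.03: R=48.90 E=24.55 X=6.92 D=16.87
t=3.47: R=49.02 E=24.82 X=6.87 D=17.03
t=3.90: R=49.14 E=25.08 X=6.83 D=17.19
Rates at T: R1=0.0642, R2=0.1351, R3=0.1781, R4=0.2711
dx/dt at T (Σ net stoichiometry × rate): R=+0.2635, E=+0.6064, X=-0.1063, D=+0.3562
Largest |dx/dt| is |+0.6064| (E) ≥ 0.05 → not steady.

Steady state at T: no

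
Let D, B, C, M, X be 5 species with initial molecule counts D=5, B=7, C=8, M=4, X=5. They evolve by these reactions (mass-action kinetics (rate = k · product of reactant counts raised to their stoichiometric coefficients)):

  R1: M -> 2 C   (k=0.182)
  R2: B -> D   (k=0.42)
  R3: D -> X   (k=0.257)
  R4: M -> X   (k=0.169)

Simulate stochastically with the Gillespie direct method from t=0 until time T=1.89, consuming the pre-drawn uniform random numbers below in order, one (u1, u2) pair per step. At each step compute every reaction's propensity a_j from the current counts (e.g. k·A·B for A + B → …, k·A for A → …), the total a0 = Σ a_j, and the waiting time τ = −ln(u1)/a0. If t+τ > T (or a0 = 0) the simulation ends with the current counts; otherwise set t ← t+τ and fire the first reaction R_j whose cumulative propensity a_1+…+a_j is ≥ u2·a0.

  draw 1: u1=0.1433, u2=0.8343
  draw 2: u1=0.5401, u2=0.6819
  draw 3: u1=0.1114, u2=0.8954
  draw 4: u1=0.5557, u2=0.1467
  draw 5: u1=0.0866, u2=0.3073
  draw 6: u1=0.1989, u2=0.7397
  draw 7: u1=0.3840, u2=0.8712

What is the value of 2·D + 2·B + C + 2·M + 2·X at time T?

Value at T = 50

Check how each reaction changes W = 2·D + 2·B + C + 2·M + 2·X (weight of products minus weight of reactants):
R1: M -> 2 C: (1·2) − (2·1) = 2 − 2 = 0
R2: B -> D: (2·1) − (2·1) = 2 − 2 = 0
R3: D -> X: (2·1) − (2·1) = 2 − 2 = 0
R4: M -> X: (2·1) − (2·1) = 2 − 2 = 0
Every reaction leaves W unchanged, so W is conserved and no simulation is needed: W(T) = W(0) = 2·5 + 2·7 + 8 + 2·4 + 2·5 = 50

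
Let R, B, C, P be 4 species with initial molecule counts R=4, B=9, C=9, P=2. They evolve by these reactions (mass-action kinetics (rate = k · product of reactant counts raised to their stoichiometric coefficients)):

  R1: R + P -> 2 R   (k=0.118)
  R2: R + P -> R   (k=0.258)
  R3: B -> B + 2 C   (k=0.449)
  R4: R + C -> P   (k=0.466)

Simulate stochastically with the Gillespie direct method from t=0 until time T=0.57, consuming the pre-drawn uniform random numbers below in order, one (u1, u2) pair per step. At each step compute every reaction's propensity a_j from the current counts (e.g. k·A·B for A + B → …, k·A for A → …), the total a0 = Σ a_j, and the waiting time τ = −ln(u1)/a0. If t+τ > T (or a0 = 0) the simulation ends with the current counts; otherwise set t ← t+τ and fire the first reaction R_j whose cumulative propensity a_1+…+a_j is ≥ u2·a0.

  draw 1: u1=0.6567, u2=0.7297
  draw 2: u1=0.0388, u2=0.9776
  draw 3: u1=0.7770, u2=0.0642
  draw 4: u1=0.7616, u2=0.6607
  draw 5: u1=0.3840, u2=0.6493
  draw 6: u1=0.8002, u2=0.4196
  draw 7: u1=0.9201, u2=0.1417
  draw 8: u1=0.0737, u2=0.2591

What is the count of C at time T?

t=0.000: R=4 B=9 C=9 P=2
Draw 1: a1=0.944, a2=2.064, a3=4.041, a4=16.776, a0=23.825; τ=−ln(0.6567)/23.825=0.018 → t=0.018; u2·a0=0.7297·23.825=17.385; a1+…+a3=7.049 < 17.385 ≤ a1+…+a4=23.825 → R4 fires; R=3 B=9 C=8 P=3
Draw 2: a1=1.062, a2=2.322, a3=4.041, a4=11.184, a0=18.609; τ=−ln(0.0388)/18.609=0.175 → t=0.192; u2·a0=0.9776·18.609=18.192; a1+…+a3=7.425 < 18.192 ≤ a1+…+a4=18.609 → R4 fires; R=2 B=9 C=7 P=4
Draw 3: a1=0.944, a2=2.064, a3=4.041, a4=6.524, a0=13.573; τ=−ln(0.7770)/13.573=0.019 → t=0.211; u2·a0=0.0642·13.573=0.871 ≤ a1=0.944 → R1 fires; R=3 B=9 C=7 P=3
Draw 4: a1=1.062, a2=2.322, a3=4.041, a4=9.786, a0=17.211; τ=−ln(0.7616)/17.211=0.016 → t=0.227; u2·a0=0.6607·17.211=11.371; a1+…+a3=7.425 < 11.371 ≤ a1+…+a4=17.211 → R4 fires; R=2 B=9 C=6 P=4
Draw 5: a1=0.944, a2=2.064, a3=4.041, a4=5.592, a0=12.641; τ=−ln(0.3840)/12.641=0.076 → t=0.302; u2·a0=0.6493·12.641=8.208; a1+…+a3=7.049 < 8.208 ≤ a1+…+a4=12.641 → R4 fires; R=1 B=9 C=5 P=5
Draw 6: a1=0.590, a2=1.290, a3=4.041, a4=2.330, a0=8.251; τ=−ln(0.8002)/8.251=0.027 → t=0.329; u2·a0=0.4196·8.251=3.462; a1+a2=1.880 < 3.462 ≤ a1+…+a3=5.921 → R3 fires; R=1 B=9 C=7 P=5
Draw 7: a1=0.590, a2=1.290, a3=4.041, a4=3.262, a0=9.183; τ=−ln(0.9201)/9.183=0.009 → t=0.338; u2·a0=0.1417·9.183=1.301; a1=0.590 < 1.301 ≤ a1+a2=1.880 → R2 fires; R=1 B=9 C=7 P=4
Draw 8: a1=0.472, a2=1.032, a3=4.041, a4=3.262, a0=8.807; τ=−ln(0.0737)/8.807=0.296 → t=0.635 > T=0.57: stop.
Read off C at T=0.57: 7

C at T = 7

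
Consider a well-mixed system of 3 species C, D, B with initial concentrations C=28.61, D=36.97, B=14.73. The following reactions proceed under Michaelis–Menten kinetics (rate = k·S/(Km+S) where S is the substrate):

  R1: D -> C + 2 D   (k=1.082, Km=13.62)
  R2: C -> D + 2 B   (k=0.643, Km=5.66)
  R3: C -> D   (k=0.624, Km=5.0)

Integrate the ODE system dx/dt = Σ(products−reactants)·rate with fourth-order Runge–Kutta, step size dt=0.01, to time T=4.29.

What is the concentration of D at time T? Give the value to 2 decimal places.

D at T = 45.02

RK4 with dt=0.01: 429 steps to T=4.29. Trajectory (selected grid times):
t=0.00: C=28.61 D=36.97 B=14.73
t=0.48: C=28.48 D=37.86 B=15.25
t=0.95: C=28.35 D=38.74 B=15.75
t=1.43: C=28.23 D=39.64 B=16.26
t=1.91: C=28.10 D=40.54 B=16.78
t=2.38: C=27.98 D=41.42 B=17.28
t=2.86: C=27.86 D=42.32 B=17.79
t=3.34: C=27.75 D=43.22 B=18.31
t=3.81: C=27.64 D=44.11 B=18.81
t=4.29: C=27.52 D=45.02 B=19.32
Read off D at T=4.29: 45.02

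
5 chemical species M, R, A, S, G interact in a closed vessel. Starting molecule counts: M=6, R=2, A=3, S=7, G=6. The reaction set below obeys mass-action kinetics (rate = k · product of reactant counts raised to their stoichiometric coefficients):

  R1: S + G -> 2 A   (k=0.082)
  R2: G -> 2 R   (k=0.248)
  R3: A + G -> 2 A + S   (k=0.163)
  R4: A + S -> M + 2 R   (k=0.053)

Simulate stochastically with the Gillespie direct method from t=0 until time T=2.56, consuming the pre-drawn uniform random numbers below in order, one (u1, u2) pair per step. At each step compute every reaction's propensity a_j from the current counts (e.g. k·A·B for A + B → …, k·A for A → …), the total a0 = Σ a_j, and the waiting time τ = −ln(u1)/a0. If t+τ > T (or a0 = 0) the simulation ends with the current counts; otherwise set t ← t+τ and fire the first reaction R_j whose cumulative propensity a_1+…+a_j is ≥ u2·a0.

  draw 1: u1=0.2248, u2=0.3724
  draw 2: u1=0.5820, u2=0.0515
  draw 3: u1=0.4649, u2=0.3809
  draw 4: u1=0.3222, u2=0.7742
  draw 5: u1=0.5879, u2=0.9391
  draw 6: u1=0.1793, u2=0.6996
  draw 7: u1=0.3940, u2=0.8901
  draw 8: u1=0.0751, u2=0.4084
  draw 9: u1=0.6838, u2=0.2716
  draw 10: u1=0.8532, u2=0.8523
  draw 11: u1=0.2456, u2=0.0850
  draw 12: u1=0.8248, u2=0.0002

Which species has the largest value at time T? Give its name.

t=0.000: M=6 R=2 A=3 S=7 G=6
Draw 1: a1=3.444, a2=1.488, a3=2.934, a4=1.113, a0=8.979; τ=−ln(0.2248)/8.979=0.166 → t=0.166; u2·a0=0.3724·8.979=3.344 ≤ a1=3.444 → R1 fires; M=6 R=2 A=5 S=6 G=5
Draw 2: a1=2.460, a2=1.240, a3=4.075, a4=1.590, a0=9.365; τ=−ln(0.5820)/9.365=0.058 → t=0.224; u2·a0=0.0515·9.365=0.482 ≤ a1=2.460 → R1 fires; M=6 R=2 A=7 S=5 G=4
Draw 3: a1=1.640, a2=0.992, a3=4.564, a4=1.855, a0=9.051; τ=−ln(0.4649)/9.051=0.085 → t=0.309; u2·a0=0.3809·9.051=3.448; a1+a2=2.632 < 3.448 ≤ a1+…+a3=7.196 → R3 fires; M=6 R=2 A=8 S=6 G=3
Draw 4: a1=1.476, a2=0.744, a3=3.912, a4=2.544, a0=8.676; τ=−ln(0.3222)/8.676=0.131 → t=0.439; u2·a0=0.7742·8.676=6.717; a1+…+a3=6.132 < 6.717 ≤ a1+…+a4=8.676 → R4 fires; M=7 R=4 A=7 S=5 G=3
Draw 5: a1=1.230, a2=0.744, a3=3.423, a4=1.855, a0=7.252; τ=−ln(0.5879)/7.252=0.073 → t=0.512; u2·a0=0.9391·7.252=6.810; a1+…+a3=5.397 < 6.810 ≤ a1+…+a4=7.252 → R4 fires; M=8 R=6 A=6 S=4 G=3
Draw 6: a1=0.984, a2=0.744, a3=2.934, a4=1.272, a0=5.934; τ=−ln(0.1793)/5.934=0.290 → t=0.802; u2·a0=0.6996·5.934=4.151; a1+a2=1.728 < 4.151 ≤ a1+…+a3=4.662 → R3 fires; M=8 R=6 A=7 S=5 G=2
Draw 7: a1=0.820, a2=0.496, a3=2.282, a4=1.855, a0=5.453; τ=−ln(0.3940)/5.453=0.171 → t=0.973; u2·a0=0.8901·5.453=4.854; a1+…+a3=3.598 < 4.854 ≤ a1+…+a4=5.453 → R4 fires; M=9 R=8 A=6 S=4 G=2
Draw 8: a1=0.656, a2=0.496, a3=1.956, a4=1.272, a0=4.380; τ=−ln(0.0751)/4.380=0.591 → t=1.564; u2·a0=0.4084·4.380=1.789; a1+a2=1.152 < 1.789 ≤ a1+…+a3=3.108 → R3 fires; M=9 R=8 A=7 S=5 G=1
Draw 9: a1=0.410, a2=0.248, a3=1.141, a4=1.855, a0=3.654; τ=−ln(0.6838)/3.654=0.104 → t=1.668; u2·a0=0.2716·3.654=0.992; a1+a2=0.658 < 0.992 ≤ a1+…+a3=1.799 → R3 fires; M=9 R=8 A=8 S=6 G=0
Draw 10: a1=0.000, a2=0.000, a3=0.000, a4=2.544, a0=2.544; τ=−ln(0.8532)/2.544=0.062 → t=1.730; u2·a0=0.8523·2.544=2.168; a1+…+a3=0.000 < 2.168 ≤ a1+…+a4=2.544 → R4 fires; M=10 R=10 A=7 S=5 G=0
Draw 11: a1=0.000, a2=0.000, a3=0.000, a4=1.855, a0=1.855; τ=−ln(0.2456)/1.855=0.757 → t=2.487; u2·a0=0.0850·1.855=0.158; a1+…+a3=0.000 < 0.158 ≤ a1+…+a4=1.855 → R4 fires; M=11 R=12 A=6 S=4 G=0
Draw 12: a1=0.000, a2=0.000, a3=0.000, a4=1.272, a0=1.272; τ=−ln(0.8248)/1.272=0.151 → t=2.639 > T=2.56: stop.
At T=2.56: M=11 R=12 A=6 S=4 G=0; the largest is R.

Dominant species at T: R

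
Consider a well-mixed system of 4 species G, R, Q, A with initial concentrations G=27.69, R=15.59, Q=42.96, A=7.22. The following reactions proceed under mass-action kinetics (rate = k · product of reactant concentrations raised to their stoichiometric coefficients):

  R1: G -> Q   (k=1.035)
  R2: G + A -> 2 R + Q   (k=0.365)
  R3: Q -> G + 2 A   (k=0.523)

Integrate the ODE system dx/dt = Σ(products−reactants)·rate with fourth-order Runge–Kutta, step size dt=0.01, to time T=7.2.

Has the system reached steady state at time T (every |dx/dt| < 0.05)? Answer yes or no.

Steady state at T: no

RK4 with dt=0.01: 720 steps to T=7.2. Trajectory (selected grid times):
t=0.00: G=27.69 R=15.59 Q=42.96 A=7.22
t=0.80: G=5.30 R=86.57 Q=65.35 A=19.80
t=1.60: G=2.04 R=144.27 Q=68.61 A=47.41
t=2.40: G=1.27 R=200.96 Q=69.38 A=76.84
t=3.20: G=0.92 R=258.09 Q=69.73 A=106.50
t=4.00: G=0.72 R=315.57 Q=69.93 A=136.20
t=4.80: G=0.60 R=373.31 Q=70.05 A=165.90
t=5.60: G=0.51 R=431.24 Q=70.14 A=195.59
t=6.40: G=0.44 R=489.31 Q=70.21 A=225.28
t=7.20: G=0.39 R=547.50 Q=70.26 A=254.96
Rates at T: R1=0.4048, R2=36.3967, R3=36.7454
dx/dt at T (Σ net stoichiometry × rate): G=-0.0561, R=+72.7935, Q=+0.0561, A=+37.0941
Largest |dx/dt| is |+72.7935| (R) ≥ 0.05 → not steady.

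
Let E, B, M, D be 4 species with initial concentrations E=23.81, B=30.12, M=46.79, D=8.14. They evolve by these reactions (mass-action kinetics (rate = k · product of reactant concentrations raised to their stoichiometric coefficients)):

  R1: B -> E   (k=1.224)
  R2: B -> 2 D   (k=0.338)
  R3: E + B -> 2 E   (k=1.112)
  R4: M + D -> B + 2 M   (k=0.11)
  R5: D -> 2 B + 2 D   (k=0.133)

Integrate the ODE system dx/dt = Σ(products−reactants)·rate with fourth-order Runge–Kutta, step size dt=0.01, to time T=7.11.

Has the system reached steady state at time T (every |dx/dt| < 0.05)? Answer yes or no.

Steady state at T: yes

RK4 with dt=0.01: 711 steps to T=7.11. Trajectory (selected grid times):
t=0.00: E=23.81 B=30.12 M=46.79 D=8.14
t=0.79: E=62.88 B=0.01 M=55.62 D=0.10
t=1.58: E=62.99 B=0.00 M=55.71 D=0.00
t=2.37: E=62.99 B=0.00 M=55.72 D=0.00
t=3.16: E=62.99 B=0.00 M=55.72 D=0.00
t=3.95: E=62.99 B=0.00 M=55.72 D=0.00
t=4.74: E=62.99 B=0.00 M=55.72 D=0.00
t=5.53: E=62.99 B=0.00 M=55.72 D=0.00
t=6.32: E=62.99 B=0.00 M=55.72 D=0.00
t=7.11: E=62.99 B=0.00 M=55.72 D=0.00
Rates at T: R1=0.0000, R2=0.0000, R3=0.0000, R4=0.0000, R5=0.0000
dx/dt at T (Σ net stoichiometry × rate): E=+0.0000, B=-0.0000, M=+0.0000, D=-0.0000
Largest |dx/dt| is |+0.0000| (E) < 0.05 → steady.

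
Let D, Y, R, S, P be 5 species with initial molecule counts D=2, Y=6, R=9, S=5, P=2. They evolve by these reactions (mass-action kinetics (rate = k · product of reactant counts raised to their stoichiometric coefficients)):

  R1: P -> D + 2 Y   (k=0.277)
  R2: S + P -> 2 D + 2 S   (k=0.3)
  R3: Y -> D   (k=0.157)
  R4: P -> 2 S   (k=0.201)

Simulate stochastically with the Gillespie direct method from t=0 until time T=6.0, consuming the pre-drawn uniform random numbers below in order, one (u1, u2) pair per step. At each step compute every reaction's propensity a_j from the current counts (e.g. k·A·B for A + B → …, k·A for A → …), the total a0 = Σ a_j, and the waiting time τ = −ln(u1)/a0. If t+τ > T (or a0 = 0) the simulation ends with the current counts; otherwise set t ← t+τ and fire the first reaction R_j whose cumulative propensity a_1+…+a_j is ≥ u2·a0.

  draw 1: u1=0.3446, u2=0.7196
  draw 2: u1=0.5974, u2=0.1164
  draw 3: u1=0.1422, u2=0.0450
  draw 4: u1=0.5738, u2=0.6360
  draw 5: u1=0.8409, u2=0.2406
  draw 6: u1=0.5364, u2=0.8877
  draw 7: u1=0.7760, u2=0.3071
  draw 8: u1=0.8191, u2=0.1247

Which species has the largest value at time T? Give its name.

t=0.000: D=2 Y=6 R=9 S=5 P=2
Draw 1: a1=0.554, a2=3.000, a3=0.942, a4=0.402, a0=4.898; τ=−ln(0.3446)/4.898=0.218 → t=0.218; u2·a0=0.7196·4.898=3.525; a1=0.554 < 3.525 ≤ a1+a2=3.554 → R2 fires; D=4 Y=6 R=9 S=6 P=1
Draw 2: a1=0.277, a2=1.800, a3=0.942, a4=0.201, a0=3.220; τ=−ln(0.5974)/3.220=0.160 → t=0.378; u2·a0=0.1164·3.220=0.375; a1=0.277 < 0.375 ≤ a1+a2=2.077 → R2 fires; D=6 Y=6 R=9 S=7 P=0
Draw 3: a1=0.000, a2=0.000, a3=0.942, a4=0.000, a0=0.942; τ=−ln(0.1422)/0.942=2.071 → t=2.448; u2·a0=0.0450·0.942=0.042; a1+a2=0.000 < 0.042 ≤ a1+…+a3=0.942 → R3 fires; D=7 Y=5 R=9 S=7 P=0
Draw 4: a1=0.000, a2=0.000, a3=0.785, a4=0.000, a0=0.785; τ=−ln(0.5738)/0.785=0.708 → t=3.156; u2·a0=0.6360·0.785=0.499; a1+a2=0.000 < 0.499 ≤ a1+…+a3=0.785 → R3 fires; D=8 Y=4 R=9 S=7 P=0
Draw 5: a1=0.000, a2=0.000, a3=0.628, a4=0.000, a0=0.628; τ=−ln(0.8409)/0.628=0.276 → t=3.432; u2·a0=0.2406·0.628=0.151; a1+a2=0.000 < 0.151 ≤ a1+…+a3=0.628 → R3 fires; D=9 Y=3 R=9 S=7 P=0
Draw 6: a1=0.000, a2=0.000, a3=0.471, a4=0.000, a0=0.471; τ=−ln(0.5364)/0.471=1.322 → t=4.754; u2·a0=0.8877·0.471=0.418; a1+a2=0.000 < 0.418 ≤ a1+…+a3=0.471 → R3 fires; D=10 Y=2 R=9 S=7 P=0
Draw 7: a1=0.000, a2=0.000, a3=0.314, a4=0.000, a0=0.314; τ=−ln(0.7760)/0.314=0.808 → t=5.562; u2·a0=0.3071·0.314=0.096; a1+a2=0.000 < 0.096 ≤ a1+…+a3=0.314 → R3 fires; D=11 Y=1 R=9 S=7 P=0
Draw 8: a1=0.000, a2=0.000, a3=0.157, a4=0.000, a0=0.157; τ=−ln(0.8191)/0.157=1.271 → t=6.833 > T=6.0: stop.
At T=6.0: D=11 Y=1 R=9 S=7 P=0; the largest is D.

Dominant species at T: D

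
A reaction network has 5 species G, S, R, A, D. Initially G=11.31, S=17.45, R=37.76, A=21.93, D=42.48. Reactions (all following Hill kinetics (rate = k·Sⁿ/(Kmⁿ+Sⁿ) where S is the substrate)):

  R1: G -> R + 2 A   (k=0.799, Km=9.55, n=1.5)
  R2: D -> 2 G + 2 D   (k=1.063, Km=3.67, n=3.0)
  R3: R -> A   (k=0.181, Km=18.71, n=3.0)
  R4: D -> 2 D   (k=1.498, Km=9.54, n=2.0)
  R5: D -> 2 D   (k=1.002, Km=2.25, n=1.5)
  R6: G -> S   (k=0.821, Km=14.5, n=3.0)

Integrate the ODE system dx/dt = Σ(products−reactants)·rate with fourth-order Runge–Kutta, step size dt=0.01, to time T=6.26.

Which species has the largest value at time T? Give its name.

RK4 with dt=0.01: 626 steps to T=6.26. Trajectory (selected grid times):
t=0.00: G=11.31 S=17.45 R=37.76 A=21.93 D=42.48
t=0.70: G=12.27 S=17.65 R=37.97 A=22.69 D=44.92
t=1.39: G=13.18 S=17.88 R=38.19 A=23.47 D=47.33
t=2.09: G=14.05 S=18.14 R=38.43 A=24.29 D=49.77
t=2.78: G=14.88 S=18.42 R=38.68 A=25.12 D=52.19
t=3.48: G=15.68 S=18.73 R=38.94 A=25.98 D=54.65
t=4.17: G=16.44 S=19.06 R=39.20 A=26.85 D=57.07
t=4.87: G=17.19 S=19.41 R=39.48 A=27.75 D=59.53
t=5.56: G=17.90 S=19.77 R=39.76 A=28.65 D=61.96
t=6.26: G=18.60 S=20.15 R=40.05 A=29.57 D=64.43
At T=6.26: G=18.60 S=20.15 R=40.05 A=29.57 D=64.43; the largest is D.

Dominant species at T: D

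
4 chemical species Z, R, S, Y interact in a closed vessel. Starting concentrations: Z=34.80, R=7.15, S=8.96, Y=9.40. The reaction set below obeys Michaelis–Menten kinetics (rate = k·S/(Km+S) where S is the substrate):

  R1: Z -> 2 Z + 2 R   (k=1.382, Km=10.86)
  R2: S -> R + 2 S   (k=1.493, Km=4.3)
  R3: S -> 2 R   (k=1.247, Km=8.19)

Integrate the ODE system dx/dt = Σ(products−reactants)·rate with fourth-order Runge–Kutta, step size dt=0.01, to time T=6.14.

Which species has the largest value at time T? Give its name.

Dominant species at T: Z

RK4 with dt=0.01: 614 steps to T=6.14. Trajectory (selected grid times):
t=0.00: Z=34.80 R=7.15 S=8.96 Y=9.40
t=0.68: Z=35.52 R=10.17 S=9.20 Y=9.40
t=1.36: Z=36.24 R=13.21 S=9.45 Y=9.40
t=2.05: Z=36.97 R=16.32 S=9.69 Y=9.40
t=2.73: Z=37.70 R=19.40 S=9.94 Y=9.40
t=3.41: Z=38.43 R=22.51 S=10.18 Y=9.40
t=4.09: Z=39.17 R=25.64 S=10.43 Y=9.40
t=4.78: Z=39.92 R=28.84 S=10.67 Y=9.40
t=5.46: Z=40.66 R=32.01 S=10.92 Y=9.40
t=6.14: Z=41.40 R=35.20 S=11.16 Y=9.40
At T=6.14: Z=41.40 R=35.20 S=11.16 Y=9.40; the largest is Z.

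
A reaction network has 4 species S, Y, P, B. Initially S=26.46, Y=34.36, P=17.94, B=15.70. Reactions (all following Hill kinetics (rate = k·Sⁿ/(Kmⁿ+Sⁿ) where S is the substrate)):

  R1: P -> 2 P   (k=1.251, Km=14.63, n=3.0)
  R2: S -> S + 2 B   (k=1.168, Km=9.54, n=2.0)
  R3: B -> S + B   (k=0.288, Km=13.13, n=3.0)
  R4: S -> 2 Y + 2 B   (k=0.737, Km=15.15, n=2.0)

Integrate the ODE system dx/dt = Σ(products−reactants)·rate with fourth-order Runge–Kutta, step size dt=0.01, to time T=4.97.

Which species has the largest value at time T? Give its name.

Dominant species at T: Y

RK4 with dt=0.01: 497 steps to T=4.97. Trajectory (selected grid times):
t=0.00: S=26.46 Y=34.36 P=17.94 B=15.70
t=0.55: S=26.26 Y=34.97 P=18.39 B=17.45
t=1.10: S=26.07 Y=35.58 P=18.86 B=19.19
t=1.66: S=25.89 Y=36.19 P=19.34 B=20.96
t=2.21: S=25.72 Y=36.80 P=19.82 B=22.69
t=2.76: S=25.55 Y=37.40 P=20.32 B=24.42
t=3.31: S=25.39 Y=38.00 P=20.83 B=26.14
t=3.87: S=25.23 Y=38.60 P=21.35 B=27.90
t=4.42: S=25.08 Y=39.20 P=21.88 B=29.61
t=4.97: S=24.93 Y=39.79 P=22.41 B=31.33
At T=4.97: S=24.93 Y=39.79 P=22.41 B=31.33; the largest is Y.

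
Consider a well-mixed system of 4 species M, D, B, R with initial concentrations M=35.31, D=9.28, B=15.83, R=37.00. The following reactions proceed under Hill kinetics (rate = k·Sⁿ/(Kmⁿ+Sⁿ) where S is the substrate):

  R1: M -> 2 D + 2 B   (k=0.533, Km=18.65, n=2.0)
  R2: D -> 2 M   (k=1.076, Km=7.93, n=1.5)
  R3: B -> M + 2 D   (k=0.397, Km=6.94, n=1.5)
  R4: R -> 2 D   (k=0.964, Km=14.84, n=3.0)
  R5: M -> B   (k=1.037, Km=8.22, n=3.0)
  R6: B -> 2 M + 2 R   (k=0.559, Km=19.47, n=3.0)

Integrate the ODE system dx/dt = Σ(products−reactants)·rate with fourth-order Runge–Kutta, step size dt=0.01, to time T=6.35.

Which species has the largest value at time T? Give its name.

Dominant species at T: M

RK4 with dt=0.01: 635 steps to T=6.35. Trajectory (selected grid times):
t=0.00: M=35.31 D=9.28 B=15.83 R=37.00
t=0.71: M=35.71 D=11.15 B=16.78 R=36.65
t=1.41: M=36.22 D=12.95 B=17.71 R=36.34
t=2.12: M=36.84 D=14.75 B=18.63 R=36.06
t=2.82: M=37.54 D=16.51 B=19.53 R=35.80
t=3.53: M=38.32 D=18.28 B=20.42 R=35.58
t=4.23: M=39.15 D=20.02 B=21.30 R=35.38
t=4.94: M=40.05 D=21.77 B=22.18 R=35.21
t=5.64: M=40.98 D=23.49 B=23.04 R=35.06
t=6.35: M=41.98 D=25.24 B=23.90 R=34.93
At T=6.35: M=41.98 D=25.24 B=23.90 R=34.93; the largest is M.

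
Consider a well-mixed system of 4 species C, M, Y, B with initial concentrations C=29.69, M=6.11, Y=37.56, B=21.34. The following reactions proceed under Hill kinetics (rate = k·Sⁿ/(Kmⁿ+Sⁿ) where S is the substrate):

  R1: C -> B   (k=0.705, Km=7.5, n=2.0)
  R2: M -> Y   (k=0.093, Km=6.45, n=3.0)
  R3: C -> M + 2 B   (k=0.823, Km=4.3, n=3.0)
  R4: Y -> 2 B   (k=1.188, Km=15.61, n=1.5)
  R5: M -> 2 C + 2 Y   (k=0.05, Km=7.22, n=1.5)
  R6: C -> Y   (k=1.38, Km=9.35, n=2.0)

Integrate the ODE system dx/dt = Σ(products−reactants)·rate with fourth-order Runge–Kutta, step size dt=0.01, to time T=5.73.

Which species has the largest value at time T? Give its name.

Dominant species at T: B

RK4 with dt=0.01: 573 steps to T=5.73. Trajectory (selected grid times):
t=0.00: C=29.69 M=6.11 Y=37.56 B=21.34
t=0.64: C=27.97 M=6.59 Y=37.82 B=24.01
t=1.27: C=26.30 M=7.06 Y=38.06 B=26.64
t=1.91: C=24.61 M=7.53 Y=38.31 B=29.31
t=2.55: C=22.95 M=8.00 Y=38.54 B=31.98
t=3.18: C=21.33 M=8.46 Y=38.76 B=34.60
t=3.82: C=19.72 M=8.92 Y=38.96 B=37.25
t=4.46: C=18.13 M=9.38 Y=39.14 B=39.90
t=5.09: C=16.61 M=9.83 Y=39.30 B=42.49
t=5.73: C=15.11 M=10.28 Y=39.44 B=45.11
At T=5.73: C=15.11 M=10.28 Y=39.44 B=45.11; the largest is B.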